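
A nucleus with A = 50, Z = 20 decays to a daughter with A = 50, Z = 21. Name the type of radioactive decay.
ΔA = 0, ΔZ = +1 ⇒ beta-minus decay (β⁻)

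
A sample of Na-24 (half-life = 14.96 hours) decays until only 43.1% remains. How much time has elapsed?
t = t½ × log₂(N₀/N) = 18.17 hours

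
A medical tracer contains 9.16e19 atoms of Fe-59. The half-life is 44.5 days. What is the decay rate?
A = λN = 1.427e18 decays/day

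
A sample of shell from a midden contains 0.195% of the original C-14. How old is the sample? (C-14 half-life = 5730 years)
Age = t½ × log₂(1/ratio) = 51580 years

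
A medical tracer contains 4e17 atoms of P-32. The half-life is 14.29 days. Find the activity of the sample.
A = λN = 1.94e16 decays/day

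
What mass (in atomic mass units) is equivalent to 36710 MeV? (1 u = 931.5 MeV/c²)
m = E/c² = 39.41 u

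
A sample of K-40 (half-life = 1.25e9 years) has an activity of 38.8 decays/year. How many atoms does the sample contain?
N = A/λ = 6.997e10 atoms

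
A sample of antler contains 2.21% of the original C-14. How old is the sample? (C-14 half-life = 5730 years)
Age = t½ × log₂(1/ratio) = 31510 years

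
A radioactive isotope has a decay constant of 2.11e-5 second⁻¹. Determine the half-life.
t½ = ln(2)/λ = 32850 seconds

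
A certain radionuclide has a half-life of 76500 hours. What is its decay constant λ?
λ = ln(2)/t½ = 9.061e-6 hour⁻¹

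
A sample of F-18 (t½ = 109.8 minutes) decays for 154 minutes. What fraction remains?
N/N₀ = (1/2)^(t/t½) = 0.3783 = 37.8%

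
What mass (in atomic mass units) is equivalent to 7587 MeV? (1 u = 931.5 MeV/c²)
m = E/c² = 8.145 u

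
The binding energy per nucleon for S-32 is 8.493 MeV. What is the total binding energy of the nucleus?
B.E. = 8.493 × 32 = 271.8 MeV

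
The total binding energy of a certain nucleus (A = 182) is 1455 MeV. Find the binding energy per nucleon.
B.E./A = 1455/182 = 7.995 MeV/nucleon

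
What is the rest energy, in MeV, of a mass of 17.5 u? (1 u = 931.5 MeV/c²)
E = mc² = 16300 MeV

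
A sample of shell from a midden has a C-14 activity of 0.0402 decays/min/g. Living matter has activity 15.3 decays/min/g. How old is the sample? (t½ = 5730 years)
Age = t½ × log₂(A₀/A) = 49120 years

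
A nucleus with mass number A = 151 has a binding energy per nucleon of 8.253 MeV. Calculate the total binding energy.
B.E. = 8.253 × 151 = 1246 MeV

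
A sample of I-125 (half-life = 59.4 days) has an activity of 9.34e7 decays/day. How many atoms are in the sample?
N = A/λ = 8.004e9 atoms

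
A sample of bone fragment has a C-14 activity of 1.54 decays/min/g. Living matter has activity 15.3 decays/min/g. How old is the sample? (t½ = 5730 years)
Age = t½ × log₂(A₀/A) = 18980 years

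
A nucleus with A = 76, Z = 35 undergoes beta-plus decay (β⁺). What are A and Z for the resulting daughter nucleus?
Daughter: A = 76, Z = 34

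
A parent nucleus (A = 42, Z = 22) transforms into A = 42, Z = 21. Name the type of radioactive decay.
ΔA = 0, ΔZ = -1 ⇒ beta-plus decay (β⁺) or electron capture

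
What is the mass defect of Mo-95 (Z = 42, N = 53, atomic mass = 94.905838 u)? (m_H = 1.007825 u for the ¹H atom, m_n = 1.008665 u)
Δm = Z·m_H + N·m_n − M = 0.8821 u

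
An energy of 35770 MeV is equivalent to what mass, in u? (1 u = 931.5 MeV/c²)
m = E/c² = 38.4 u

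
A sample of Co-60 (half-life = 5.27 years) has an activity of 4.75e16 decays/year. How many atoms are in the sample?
N = A/λ = 3.611e17 atoms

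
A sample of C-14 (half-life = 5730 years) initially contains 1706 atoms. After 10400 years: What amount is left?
N = N₀(1/2)^(t/t½) = 484.8 atoms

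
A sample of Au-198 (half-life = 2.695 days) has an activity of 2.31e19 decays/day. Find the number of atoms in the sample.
N = A/λ = 8.981e19 atoms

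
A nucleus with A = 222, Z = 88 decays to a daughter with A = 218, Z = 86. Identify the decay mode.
ΔA = -4, ΔZ = -2 ⇒ alpha decay (α)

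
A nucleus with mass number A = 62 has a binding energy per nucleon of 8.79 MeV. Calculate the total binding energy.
B.E. = 8.79 × 62 = 545 MeV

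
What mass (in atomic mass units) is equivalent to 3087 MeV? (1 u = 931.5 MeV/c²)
m = E/c² = 3.314 u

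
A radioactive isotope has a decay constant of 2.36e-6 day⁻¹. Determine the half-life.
t½ = ln(2)/λ = 2.937e5 days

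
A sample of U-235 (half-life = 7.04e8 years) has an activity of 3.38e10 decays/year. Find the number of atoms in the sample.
N = A/λ = 3.433e19 atoms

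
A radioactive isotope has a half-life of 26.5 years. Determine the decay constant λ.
λ = ln(2)/t½ = 0.02616 year⁻¹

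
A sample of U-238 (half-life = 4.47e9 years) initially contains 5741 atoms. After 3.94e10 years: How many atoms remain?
N = N₀(1/2)^(t/t½) = 12.75 atoms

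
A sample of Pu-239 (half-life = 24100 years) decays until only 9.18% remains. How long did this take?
t = t½ × log₂(N₀/N) = 83030 years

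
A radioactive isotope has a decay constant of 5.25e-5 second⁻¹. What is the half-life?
t½ = ln(2)/λ = 13200 seconds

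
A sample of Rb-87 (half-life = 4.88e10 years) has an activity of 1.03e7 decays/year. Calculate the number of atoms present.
N = A/λ = 7.252e17 atoms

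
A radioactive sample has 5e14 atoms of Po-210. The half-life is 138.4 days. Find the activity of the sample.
A = λN = 2.504e12 decays/day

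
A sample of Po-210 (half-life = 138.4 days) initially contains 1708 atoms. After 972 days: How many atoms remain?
N = N₀(1/2)^(t/t½) = 13.13 atoms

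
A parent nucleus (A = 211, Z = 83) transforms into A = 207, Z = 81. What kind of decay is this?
ΔA = -4, ΔZ = -2 ⇒ alpha decay (α)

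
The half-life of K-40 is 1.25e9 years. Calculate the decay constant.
λ = ln(2)/t½ = 5.545e-10 year⁻¹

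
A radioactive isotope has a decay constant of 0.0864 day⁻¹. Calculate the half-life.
t½ = ln(2)/λ = 8.023 days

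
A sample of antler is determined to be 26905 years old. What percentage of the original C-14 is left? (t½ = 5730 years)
N/N₀ = (1/2)^(t/t½) = 0.03859 = 3.86%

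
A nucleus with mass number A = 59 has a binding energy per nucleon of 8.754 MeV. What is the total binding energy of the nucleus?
B.E. = 8.754 × 59 = 516.5 MeV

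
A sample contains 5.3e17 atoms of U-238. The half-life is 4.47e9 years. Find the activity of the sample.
A = λN = 8.219e7 decays/year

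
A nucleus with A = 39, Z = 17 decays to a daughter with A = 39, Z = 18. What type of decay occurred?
ΔA = 0, ΔZ = +1 ⇒ beta-minus decay (β⁻)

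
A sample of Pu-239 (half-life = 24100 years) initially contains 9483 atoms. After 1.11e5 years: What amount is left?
N = N₀(1/2)^(t/t½) = 389.5 atoms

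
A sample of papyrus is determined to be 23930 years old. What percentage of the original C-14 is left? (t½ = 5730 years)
N/N₀ = (1/2)^(t/t½) = 0.05531 = 5.53%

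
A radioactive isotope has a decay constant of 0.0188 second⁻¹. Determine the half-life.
t½ = ln(2)/λ = 36.87 seconds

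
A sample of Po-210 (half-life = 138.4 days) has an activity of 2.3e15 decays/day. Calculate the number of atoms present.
N = A/λ = 4.592e17 atoms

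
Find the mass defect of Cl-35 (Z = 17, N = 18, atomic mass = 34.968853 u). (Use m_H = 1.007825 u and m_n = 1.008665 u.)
Δm = Z·m_H + N·m_n − M = 0.3201 u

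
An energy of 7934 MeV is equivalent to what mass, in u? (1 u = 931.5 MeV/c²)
m = E/c² = 8.517 u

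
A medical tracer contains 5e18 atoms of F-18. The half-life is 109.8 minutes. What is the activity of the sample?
A = λN = 3.156e16 decays/minute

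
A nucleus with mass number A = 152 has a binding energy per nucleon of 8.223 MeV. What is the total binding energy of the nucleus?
B.E. = 8.223 × 152 = 1250 MeV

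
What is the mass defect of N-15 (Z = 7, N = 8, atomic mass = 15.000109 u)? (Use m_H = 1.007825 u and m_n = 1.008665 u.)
Δm = Z·m_H + N·m_n − M = 0.124 u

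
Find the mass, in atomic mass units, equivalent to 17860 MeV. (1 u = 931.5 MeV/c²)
m = E/c² = 19.17 u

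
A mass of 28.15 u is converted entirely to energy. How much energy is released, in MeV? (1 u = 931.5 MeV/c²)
E = mc² = 26220 MeV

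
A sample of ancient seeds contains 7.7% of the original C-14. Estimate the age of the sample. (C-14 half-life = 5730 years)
Age = t½ × log₂(1/ratio) = 21200 years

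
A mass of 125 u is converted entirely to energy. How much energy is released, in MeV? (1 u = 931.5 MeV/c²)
E = mc² = 1.164e5 MeV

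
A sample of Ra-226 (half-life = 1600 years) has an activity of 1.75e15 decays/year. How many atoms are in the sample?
N = A/λ = 4.04e18 atoms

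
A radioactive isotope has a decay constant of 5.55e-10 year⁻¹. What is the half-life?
t½ = ln(2)/λ = 1.249e9 years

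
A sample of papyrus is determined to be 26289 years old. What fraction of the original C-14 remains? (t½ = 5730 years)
N/N₀ = (1/2)^(t/t½) = 0.04158 = 4.16%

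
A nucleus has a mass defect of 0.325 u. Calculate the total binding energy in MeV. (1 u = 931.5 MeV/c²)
B.E. = Δm × 931.5 = 302.7 MeV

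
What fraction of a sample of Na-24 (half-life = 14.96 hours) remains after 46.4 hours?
N/N₀ = (1/2)^(t/t½) = 0.1165 = 11.6%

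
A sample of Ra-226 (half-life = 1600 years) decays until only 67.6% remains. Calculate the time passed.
t = t½ × log₂(N₀/N) = 903.8 years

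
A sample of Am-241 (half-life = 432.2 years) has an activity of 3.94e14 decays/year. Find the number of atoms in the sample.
N = A/λ = 2.457e17 atoms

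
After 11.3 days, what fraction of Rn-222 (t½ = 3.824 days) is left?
N/N₀ = (1/2)^(t/t½) = 0.129 = 12.9%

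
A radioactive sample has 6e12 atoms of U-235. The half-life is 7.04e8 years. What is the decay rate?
A = λN = 5908 decays/year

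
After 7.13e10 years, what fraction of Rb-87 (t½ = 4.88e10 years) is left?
N/N₀ = (1/2)^(t/t½) = 0.3632 = 36.3%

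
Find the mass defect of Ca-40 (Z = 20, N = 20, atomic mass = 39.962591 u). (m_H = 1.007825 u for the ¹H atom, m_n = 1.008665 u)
Δm = Z·m_H + N·m_n − M = 0.3672 u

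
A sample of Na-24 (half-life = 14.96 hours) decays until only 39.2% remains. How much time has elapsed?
t = t½ × log₂(N₀/N) = 20.21 hours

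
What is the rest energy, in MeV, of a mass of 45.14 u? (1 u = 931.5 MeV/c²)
E = mc² = 42050 MeV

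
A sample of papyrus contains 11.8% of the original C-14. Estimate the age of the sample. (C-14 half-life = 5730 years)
Age = t½ × log₂(1/ratio) = 17670 years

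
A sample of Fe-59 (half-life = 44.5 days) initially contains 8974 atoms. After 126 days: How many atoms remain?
N = N₀(1/2)^(t/t½) = 1261 atoms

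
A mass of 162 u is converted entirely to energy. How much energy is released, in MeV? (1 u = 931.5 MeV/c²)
E = mc² = 1.509e5 MeV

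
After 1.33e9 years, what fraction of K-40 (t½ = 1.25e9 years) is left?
N/N₀ = (1/2)^(t/t½) = 0.4783 = 47.8%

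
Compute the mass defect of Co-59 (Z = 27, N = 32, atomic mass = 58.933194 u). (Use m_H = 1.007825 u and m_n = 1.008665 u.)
Δm = Z·m_H + N·m_n − M = 0.5554 u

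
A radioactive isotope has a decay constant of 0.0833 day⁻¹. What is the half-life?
t½ = ln(2)/λ = 8.321 days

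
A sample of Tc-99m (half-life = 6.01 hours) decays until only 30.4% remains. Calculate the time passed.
t = t½ × log₂(N₀/N) = 10.32 hours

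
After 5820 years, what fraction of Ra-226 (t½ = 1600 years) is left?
N/N₀ = (1/2)^(t/t½) = 0.08035 = 8.04%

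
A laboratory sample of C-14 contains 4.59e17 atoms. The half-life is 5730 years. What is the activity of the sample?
A = λN = 5.552e13 decays/year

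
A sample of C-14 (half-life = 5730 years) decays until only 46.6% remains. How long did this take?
t = t½ × log₂(N₀/N) = 6312 years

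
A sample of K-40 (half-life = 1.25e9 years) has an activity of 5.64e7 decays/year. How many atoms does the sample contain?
N = A/λ = 1.017e17 atoms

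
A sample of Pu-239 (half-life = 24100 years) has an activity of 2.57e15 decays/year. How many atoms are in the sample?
N = A/λ = 8.936e19 atoms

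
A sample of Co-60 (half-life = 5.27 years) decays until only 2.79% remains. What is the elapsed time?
t = t½ × log₂(N₀/N) = 27.21 years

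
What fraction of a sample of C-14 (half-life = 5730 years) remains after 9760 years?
N/N₀ = (1/2)^(t/t½) = 0.3071 = 30.7%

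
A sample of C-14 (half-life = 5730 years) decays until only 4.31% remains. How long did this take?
t = t½ × log₂(N₀/N) = 25990 years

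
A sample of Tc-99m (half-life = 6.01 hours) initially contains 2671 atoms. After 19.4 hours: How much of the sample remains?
N = N₀(1/2)^(t/t½) = 285.1 atoms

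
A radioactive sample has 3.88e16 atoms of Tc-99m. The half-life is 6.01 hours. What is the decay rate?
A = λN = 4.475e15 decays/hour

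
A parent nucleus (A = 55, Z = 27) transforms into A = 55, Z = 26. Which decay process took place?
ΔA = 0, ΔZ = -1 ⇒ beta-plus decay (β⁺) or electron capture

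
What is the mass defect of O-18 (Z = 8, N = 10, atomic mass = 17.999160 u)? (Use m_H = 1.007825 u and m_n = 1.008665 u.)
Δm = Z·m_H + N·m_n − M = 0.1501 u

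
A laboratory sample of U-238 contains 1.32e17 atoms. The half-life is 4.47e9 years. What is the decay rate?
A = λN = 2.047e7 decays/year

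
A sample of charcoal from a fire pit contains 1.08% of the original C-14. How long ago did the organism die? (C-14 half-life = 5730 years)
Age = t½ × log₂(1/ratio) = 37430 years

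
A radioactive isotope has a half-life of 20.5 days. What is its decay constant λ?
λ = ln(2)/t½ = 0.03381 day⁻¹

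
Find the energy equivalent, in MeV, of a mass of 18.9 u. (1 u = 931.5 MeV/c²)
E = mc² = 17610 MeV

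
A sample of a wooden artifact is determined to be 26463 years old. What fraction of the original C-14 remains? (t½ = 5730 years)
N/N₀ = (1/2)^(t/t½) = 0.04071 = 4.07%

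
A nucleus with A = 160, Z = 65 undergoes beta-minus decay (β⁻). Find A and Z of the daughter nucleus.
Daughter: A = 160, Z = 66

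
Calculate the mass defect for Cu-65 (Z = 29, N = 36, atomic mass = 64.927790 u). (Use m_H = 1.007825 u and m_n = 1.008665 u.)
Δm = Z·m_H + N·m_n − M = 0.6111 u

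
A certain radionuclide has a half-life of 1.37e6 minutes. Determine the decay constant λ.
λ = ln(2)/t½ = 5.059e-7 minute⁻¹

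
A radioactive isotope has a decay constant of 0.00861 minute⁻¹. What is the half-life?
t½ = ln(2)/λ = 80.5 minutes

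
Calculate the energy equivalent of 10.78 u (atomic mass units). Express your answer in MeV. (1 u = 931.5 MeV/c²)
E = mc² = 10040 MeV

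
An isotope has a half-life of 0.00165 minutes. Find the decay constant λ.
λ = ln(2)/t½ = 420.1 minute⁻¹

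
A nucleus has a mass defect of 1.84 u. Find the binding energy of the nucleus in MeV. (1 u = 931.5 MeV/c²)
B.E. = Δm × 931.5 = 1714 MeV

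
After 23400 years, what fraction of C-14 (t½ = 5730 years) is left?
N/N₀ = (1/2)^(t/t½) = 0.05897 = 5.9%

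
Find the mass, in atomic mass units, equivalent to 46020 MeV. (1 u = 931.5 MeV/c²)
m = E/c² = 49.4 u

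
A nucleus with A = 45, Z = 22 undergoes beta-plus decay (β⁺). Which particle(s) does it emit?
β⁺: positron (e⁺) + neutrino (νₑ)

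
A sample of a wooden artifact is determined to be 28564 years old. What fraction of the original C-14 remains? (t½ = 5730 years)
N/N₀ = (1/2)^(t/t½) = 0.03158 = 3.16%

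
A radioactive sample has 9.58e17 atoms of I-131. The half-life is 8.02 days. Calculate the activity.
A = λN = 8.28e16 decays/day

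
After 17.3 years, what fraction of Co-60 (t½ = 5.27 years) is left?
N/N₀ = (1/2)^(t/t½) = 0.1028 = 10.3%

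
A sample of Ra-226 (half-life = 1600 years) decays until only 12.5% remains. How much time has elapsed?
t = t½ × log₂(N₀/N) = 4800 years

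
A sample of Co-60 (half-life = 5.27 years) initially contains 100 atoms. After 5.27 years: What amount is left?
N = N₀(1/2)^(t/t½) = 50 atoms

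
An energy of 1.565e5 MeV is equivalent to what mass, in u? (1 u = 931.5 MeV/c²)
m = E/c² = 168 u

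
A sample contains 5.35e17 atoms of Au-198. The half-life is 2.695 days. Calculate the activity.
A = λN = 1.376e17 decays/day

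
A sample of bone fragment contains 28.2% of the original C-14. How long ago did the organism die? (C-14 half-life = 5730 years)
Age = t½ × log₂(1/ratio) = 10460 years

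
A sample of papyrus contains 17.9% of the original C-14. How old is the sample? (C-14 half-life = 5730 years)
Age = t½ × log₂(1/ratio) = 14220 years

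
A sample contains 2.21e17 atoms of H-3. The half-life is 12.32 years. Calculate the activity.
A = λN = 1.243e16 decays/year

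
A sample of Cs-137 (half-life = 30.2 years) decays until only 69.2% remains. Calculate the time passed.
t = t½ × log₂(N₀/N) = 16.04 years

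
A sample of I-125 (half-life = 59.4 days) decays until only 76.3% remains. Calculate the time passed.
t = t½ × log₂(N₀/N) = 23.18 days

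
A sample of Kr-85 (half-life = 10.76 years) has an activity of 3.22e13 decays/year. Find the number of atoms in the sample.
N = A/λ = 4.999e14 atoms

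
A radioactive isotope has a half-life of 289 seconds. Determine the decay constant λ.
λ = ln(2)/t½ = 0.002398 second⁻¹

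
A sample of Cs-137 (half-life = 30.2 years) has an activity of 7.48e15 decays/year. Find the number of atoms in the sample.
N = A/λ = 3.259e17 atoms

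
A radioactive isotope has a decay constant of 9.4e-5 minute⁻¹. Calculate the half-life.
t½ = ln(2)/λ = 7374 minutes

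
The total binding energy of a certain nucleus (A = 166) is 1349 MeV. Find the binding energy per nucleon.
B.E./A = 1349/166 = 8.127 MeV/nucleon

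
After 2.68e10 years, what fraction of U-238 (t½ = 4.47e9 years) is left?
N/N₀ = (1/2)^(t/t½) = 0.01567 = 1.57%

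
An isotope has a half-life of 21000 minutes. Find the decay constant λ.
λ = ln(2)/t½ = 3.301e-5 minute⁻¹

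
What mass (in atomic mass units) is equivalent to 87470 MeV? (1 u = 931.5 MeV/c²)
m = E/c² = 93.9 u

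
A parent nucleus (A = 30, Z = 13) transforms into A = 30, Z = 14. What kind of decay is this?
ΔA = 0, ΔZ = +1 ⇒ beta-minus decay (β⁻)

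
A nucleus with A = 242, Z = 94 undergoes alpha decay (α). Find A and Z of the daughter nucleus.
Daughter: A = 238, Z = 92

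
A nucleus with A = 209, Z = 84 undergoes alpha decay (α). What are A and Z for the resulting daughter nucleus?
Daughter: A = 205, Z = 82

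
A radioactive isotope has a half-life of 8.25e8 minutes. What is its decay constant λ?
λ = ln(2)/t½ = 8.402e-10 minute⁻¹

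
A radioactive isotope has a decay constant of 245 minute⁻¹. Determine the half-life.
t½ = ln(2)/λ = 0.002829 minutes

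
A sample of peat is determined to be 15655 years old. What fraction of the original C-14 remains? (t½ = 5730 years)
N/N₀ = (1/2)^(t/t½) = 0.1505 = 15.1%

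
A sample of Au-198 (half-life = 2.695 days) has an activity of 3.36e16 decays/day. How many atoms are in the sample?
N = A/λ = 1.306e17 atoms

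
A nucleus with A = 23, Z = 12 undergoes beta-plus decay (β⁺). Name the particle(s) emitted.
β⁺: positron (e⁺) + neutrino (νₑ)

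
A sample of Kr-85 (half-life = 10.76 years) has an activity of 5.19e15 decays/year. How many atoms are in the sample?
N = A/λ = 8.057e16 atoms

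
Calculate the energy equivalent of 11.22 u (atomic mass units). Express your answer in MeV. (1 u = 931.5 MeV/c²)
E = mc² = 10450 MeV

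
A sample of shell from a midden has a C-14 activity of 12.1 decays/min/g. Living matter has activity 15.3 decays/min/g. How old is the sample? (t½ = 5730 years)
Age = t½ × log₂(A₀/A) = 1940 years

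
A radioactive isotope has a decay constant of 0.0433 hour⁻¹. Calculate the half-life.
t½ = ln(2)/λ = 16.01 hours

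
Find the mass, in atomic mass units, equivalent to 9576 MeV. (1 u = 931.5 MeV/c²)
m = E/c² = 10.28 u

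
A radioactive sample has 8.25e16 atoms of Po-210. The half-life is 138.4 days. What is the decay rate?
A = λN = 4.132e14 decays/day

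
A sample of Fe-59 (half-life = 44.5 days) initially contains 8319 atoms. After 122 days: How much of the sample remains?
N = N₀(1/2)^(t/t½) = 1244 atoms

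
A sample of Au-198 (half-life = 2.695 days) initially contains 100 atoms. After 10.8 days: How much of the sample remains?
N = N₀(1/2)^(t/t½) = 6.218 atoms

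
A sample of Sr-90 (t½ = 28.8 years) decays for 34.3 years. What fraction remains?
N/N₀ = (1/2)^(t/t½) = 0.438 = 43.8%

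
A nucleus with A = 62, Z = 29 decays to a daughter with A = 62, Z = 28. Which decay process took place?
ΔA = 0, ΔZ = -1 ⇒ beta-plus decay (β⁺) or electron capture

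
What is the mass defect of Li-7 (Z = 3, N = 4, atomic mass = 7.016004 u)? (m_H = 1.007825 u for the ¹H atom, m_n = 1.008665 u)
Δm = Z·m_H + N·m_n − M = 0.04213 u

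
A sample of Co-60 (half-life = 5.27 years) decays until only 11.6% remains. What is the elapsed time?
t = t½ × log₂(N₀/N) = 16.38 years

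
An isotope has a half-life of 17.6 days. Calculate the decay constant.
λ = ln(2)/t½ = 0.03938 day⁻¹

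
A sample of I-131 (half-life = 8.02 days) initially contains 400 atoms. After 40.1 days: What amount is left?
N = N₀(1/2)^(t/t½) = 12.5 atoms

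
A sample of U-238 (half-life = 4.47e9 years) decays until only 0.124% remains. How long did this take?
t = t½ × log₂(N₀/N) = 4.316e10 years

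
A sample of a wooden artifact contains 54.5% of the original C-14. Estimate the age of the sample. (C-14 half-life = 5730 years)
Age = t½ × log₂(1/ratio) = 5018 years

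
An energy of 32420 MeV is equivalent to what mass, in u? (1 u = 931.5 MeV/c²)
m = E/c² = 34.8 u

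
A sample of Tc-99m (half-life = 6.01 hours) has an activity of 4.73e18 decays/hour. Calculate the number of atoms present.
N = A/λ = 4.101e19 atoms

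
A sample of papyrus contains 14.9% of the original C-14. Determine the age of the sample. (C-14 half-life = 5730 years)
Age = t½ × log₂(1/ratio) = 15740 years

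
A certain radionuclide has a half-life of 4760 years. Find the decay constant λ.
λ = ln(2)/t½ = 1.456e-4 year⁻¹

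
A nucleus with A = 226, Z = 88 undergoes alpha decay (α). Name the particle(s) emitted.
α particle = ⁴₂He (2 protons + 2 neutrons)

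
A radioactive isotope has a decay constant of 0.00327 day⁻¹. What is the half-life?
t½ = ln(2)/λ = 212 days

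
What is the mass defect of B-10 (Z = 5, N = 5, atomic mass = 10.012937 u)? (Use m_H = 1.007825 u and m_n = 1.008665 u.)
Δm = Z·m_H + N·m_n − M = 0.06951 u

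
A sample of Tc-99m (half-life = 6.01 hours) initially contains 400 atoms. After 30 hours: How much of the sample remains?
N = N₀(1/2)^(t/t½) = 12.57 atoms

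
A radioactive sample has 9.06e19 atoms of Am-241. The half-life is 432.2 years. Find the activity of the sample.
A = λN = 1.453e17 decays/year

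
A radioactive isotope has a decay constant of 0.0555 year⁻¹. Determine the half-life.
t½ = ln(2)/λ = 12.49 years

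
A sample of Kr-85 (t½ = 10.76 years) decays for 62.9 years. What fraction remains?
N/N₀ = (1/2)^(t/t½) = 0.01739 = 1.74%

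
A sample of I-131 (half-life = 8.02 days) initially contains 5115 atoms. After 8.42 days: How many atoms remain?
N = N₀(1/2)^(t/t½) = 2471 atoms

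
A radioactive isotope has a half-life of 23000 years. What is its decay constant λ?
λ = ln(2)/t½ = 3.014e-5 year⁻¹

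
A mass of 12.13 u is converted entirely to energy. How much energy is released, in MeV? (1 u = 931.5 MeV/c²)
E = mc² = 11300 MeV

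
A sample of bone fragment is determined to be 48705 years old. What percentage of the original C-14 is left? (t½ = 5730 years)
N/N₀ = (1/2)^(t/t½) = 0.002762 = 0.276%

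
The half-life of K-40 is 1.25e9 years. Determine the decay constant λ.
λ = ln(2)/t½ = 5.545e-10 year⁻¹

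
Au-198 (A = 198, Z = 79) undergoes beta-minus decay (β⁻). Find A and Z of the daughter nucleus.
Daughter: A = 198, Z = 80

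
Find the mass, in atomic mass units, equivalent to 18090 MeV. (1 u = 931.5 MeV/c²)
m = E/c² = 19.42 u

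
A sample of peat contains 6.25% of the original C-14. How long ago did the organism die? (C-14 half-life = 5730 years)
Age = t½ × log₂(1/ratio) = 22920 years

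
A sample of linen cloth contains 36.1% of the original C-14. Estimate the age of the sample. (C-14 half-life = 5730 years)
Age = t½ × log₂(1/ratio) = 8423 years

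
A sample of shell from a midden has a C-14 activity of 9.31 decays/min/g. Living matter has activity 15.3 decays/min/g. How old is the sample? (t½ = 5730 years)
Age = t½ × log₂(A₀/A) = 4107 years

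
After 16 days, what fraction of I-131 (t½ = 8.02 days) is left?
N/N₀ = (1/2)^(t/t½) = 0.2509 = 25.1%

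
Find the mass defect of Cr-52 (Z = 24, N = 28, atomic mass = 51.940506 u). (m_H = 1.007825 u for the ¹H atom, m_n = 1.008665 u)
Δm = Z·m_H + N·m_n − M = 0.4899 u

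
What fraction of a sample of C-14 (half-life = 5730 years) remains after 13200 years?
N/N₀ = (1/2)^(t/t½) = 0.2025 = 20.3%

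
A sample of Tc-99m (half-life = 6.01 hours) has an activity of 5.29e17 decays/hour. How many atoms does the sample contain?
N = A/λ = 4.587e18 atoms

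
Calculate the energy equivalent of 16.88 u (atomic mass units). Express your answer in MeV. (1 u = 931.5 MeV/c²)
E = mc² = 15720 MeV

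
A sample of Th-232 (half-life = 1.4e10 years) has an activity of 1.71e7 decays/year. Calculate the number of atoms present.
N = A/λ = 3.454e17 atoms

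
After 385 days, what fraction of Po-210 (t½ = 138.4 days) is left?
N/N₀ = (1/2)^(t/t½) = 0.1454 = 14.5%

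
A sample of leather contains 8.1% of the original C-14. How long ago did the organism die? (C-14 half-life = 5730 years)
Age = t½ × log₂(1/ratio) = 20780 years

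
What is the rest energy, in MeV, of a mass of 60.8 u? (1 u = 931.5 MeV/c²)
E = mc² = 56640 MeV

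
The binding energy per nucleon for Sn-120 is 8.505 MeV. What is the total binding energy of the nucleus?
B.E. = 8.505 × 120 = 1021 MeV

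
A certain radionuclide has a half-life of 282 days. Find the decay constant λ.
λ = ln(2)/t½ = 0.002458 day⁻¹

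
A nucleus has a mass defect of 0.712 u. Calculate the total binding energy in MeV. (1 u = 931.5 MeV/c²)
B.E. = Δm × 931.5 = 663.2 MeV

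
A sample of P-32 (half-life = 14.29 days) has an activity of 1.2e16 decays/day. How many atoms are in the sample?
N = A/λ = 2.474e17 atoms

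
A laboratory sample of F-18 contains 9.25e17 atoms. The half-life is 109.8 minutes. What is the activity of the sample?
A = λN = 5.839e15 decays/minute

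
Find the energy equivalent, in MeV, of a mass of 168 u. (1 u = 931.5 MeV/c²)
E = mc² = 1.565e5 MeV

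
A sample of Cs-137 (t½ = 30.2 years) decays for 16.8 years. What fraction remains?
N/N₀ = (1/2)^(t/t½) = 0.68 = 68%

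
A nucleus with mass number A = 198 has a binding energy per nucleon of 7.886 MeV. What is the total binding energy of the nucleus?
B.E. = 7.886 × 198 = 1561 MeV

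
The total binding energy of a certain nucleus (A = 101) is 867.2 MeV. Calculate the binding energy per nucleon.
B.E./A = 867.2/101 = 8.586 MeV/nucleon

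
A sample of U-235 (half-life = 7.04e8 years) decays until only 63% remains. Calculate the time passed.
t = t½ × log₂(N₀/N) = 4.693e8 years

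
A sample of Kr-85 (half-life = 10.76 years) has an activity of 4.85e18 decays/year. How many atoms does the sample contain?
N = A/λ = 7.529e19 atoms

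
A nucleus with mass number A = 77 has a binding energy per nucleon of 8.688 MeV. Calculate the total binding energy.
B.E. = 8.688 × 77 = 669 MeV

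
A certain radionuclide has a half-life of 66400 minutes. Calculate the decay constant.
λ = ln(2)/t½ = 1.044e-5 minute⁻¹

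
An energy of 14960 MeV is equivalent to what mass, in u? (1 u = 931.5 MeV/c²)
m = E/c² = 16.06 u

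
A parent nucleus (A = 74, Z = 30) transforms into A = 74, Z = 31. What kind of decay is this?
ΔA = 0, ΔZ = +1 ⇒ beta-minus decay (β⁻)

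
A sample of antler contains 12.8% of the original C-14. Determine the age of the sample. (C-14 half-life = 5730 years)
Age = t½ × log₂(1/ratio) = 16990 years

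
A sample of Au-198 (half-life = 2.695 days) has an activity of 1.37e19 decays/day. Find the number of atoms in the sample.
N = A/λ = 5.327e19 atoms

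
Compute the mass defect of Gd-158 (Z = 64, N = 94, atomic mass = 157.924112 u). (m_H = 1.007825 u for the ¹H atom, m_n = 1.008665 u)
Δm = Z·m_H + N·m_n − M = 1.391 u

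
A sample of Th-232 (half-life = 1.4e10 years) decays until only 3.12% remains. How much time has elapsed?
t = t½ × log₂(N₀/N) = 7.003e10 years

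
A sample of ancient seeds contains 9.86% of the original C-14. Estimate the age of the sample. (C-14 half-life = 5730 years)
Age = t½ × log₂(1/ratio) = 19150 years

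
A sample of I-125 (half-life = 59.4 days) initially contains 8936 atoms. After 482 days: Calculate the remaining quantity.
N = N₀(1/2)^(t/t½) = 32.24 atoms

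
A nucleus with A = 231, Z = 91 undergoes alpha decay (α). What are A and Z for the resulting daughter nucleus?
Daughter: A = 227, Z = 89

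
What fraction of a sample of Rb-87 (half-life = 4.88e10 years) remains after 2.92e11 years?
N/N₀ = (1/2)^(t/t½) = 0.0158 = 1.58%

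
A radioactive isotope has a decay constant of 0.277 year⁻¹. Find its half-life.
t½ = ln(2)/λ = 2.502 years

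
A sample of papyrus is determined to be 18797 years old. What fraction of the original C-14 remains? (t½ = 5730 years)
N/N₀ = (1/2)^(t/t½) = 0.1029 = 10.3%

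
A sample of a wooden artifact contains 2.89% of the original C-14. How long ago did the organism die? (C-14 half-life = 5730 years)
Age = t½ × log₂(1/ratio) = 29300 years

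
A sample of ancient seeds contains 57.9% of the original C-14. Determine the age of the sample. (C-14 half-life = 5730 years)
Age = t½ × log₂(1/ratio) = 4517 years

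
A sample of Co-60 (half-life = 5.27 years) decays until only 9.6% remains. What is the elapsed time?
t = t½ × log₂(N₀/N) = 17.82 years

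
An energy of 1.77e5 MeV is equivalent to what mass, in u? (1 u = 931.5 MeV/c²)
m = E/c² = 190 u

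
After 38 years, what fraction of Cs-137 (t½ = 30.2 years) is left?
N/N₀ = (1/2)^(t/t½) = 0.418 = 41.8%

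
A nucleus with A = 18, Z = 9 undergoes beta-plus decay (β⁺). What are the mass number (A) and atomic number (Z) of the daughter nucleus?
Daughter: A = 18, Z = 8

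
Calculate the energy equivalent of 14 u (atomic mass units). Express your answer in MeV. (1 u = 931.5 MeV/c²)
E = mc² = 13040 MeV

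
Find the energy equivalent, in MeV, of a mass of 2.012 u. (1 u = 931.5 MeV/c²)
E = mc² = 1874 MeV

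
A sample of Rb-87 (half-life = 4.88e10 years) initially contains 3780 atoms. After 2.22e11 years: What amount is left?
N = N₀(1/2)^(t/t½) = 161.5 atoms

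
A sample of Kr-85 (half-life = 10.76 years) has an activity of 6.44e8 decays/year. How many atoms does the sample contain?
N = A/λ = 9.997e9 atoms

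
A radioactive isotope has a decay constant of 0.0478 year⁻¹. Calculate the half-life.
t½ = ln(2)/λ = 14.5 years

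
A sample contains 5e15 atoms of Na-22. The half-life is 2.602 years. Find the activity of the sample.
A = λN = 1.332e15 decays/year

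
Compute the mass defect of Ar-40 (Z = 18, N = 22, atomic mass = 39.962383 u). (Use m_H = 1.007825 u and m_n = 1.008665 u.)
Δm = Z·m_H + N·m_n − M = 0.3691 u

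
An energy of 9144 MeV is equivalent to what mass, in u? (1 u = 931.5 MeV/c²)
m = E/c² = 9.816 u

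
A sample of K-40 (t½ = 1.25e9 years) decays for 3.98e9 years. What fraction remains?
N/N₀ = (1/2)^(t/t½) = 0.11 = 11%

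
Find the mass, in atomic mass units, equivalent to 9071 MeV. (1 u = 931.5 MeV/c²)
m = E/c² = 9.738 u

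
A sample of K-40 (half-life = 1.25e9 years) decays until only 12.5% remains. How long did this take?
t = t½ × log₂(N₀/N) = 3.75e9 years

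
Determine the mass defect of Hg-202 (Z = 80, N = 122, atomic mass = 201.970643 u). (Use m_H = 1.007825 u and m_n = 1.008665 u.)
Δm = Z·m_H + N·m_n − M = 1.712 u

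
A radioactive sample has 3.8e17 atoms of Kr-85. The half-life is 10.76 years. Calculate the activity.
A = λN = 2.448e16 decays/year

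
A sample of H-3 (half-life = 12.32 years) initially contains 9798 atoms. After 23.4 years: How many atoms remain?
N = N₀(1/2)^(t/t½) = 2626 atoms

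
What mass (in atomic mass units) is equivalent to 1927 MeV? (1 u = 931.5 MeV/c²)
m = E/c² = 2.069 u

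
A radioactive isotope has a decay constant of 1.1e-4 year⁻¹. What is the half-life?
t½ = ln(2)/λ = 6301 years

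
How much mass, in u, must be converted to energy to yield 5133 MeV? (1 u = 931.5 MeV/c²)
m = E/c² = 5.51 u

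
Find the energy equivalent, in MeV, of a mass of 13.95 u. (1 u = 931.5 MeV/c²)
E = mc² = 12990 MeV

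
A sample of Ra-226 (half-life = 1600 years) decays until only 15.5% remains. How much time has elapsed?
t = t½ × log₂(N₀/N) = 4303 years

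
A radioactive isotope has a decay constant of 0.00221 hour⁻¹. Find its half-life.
t½ = ln(2)/λ = 313.6 hours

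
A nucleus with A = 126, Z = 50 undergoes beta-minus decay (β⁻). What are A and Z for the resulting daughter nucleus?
Daughter: A = 126, Z = 51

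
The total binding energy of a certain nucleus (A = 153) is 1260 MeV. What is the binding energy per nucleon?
B.E./A = 1260/153 = 8.235 MeV/nucleon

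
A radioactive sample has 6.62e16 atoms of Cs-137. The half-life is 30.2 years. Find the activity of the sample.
A = λN = 1.519e15 decays/year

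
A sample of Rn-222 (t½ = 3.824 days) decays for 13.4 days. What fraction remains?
N/N₀ = (1/2)^(t/t½) = 0.08813 = 8.81%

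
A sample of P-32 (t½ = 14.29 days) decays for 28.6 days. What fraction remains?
N/N₀ = (1/2)^(t/t½) = 0.2498 = 25%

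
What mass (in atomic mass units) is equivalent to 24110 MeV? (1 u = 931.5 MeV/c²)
m = E/c² = 25.88 u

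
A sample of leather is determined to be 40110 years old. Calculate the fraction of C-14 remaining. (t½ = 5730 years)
N/N₀ = (1/2)^(t/t½) = 0.007812 = 0.781%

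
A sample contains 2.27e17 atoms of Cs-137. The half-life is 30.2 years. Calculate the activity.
A = λN = 5.21e15 decays/year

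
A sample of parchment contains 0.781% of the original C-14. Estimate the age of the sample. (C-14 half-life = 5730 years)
Age = t½ × log₂(1/ratio) = 40110 years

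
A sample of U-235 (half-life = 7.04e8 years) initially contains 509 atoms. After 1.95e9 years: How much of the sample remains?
N = N₀(1/2)^(t/t½) = 74.63 atoms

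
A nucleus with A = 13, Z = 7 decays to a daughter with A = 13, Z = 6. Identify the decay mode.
ΔA = 0, ΔZ = -1 ⇒ beta-plus decay (β⁺) or electron capture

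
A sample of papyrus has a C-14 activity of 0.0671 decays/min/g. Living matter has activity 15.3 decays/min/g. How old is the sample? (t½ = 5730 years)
Age = t½ × log₂(A₀/A) = 44880 years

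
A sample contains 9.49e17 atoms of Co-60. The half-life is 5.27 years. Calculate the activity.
A = λN = 1.248e17 decays/year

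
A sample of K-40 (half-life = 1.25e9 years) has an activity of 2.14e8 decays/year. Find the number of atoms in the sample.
N = A/λ = 3.859e17 atoms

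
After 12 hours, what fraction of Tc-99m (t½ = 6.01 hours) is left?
N/N₀ = (1/2)^(t/t½) = 0.2506 = 25.1%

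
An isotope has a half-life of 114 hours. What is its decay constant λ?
λ = ln(2)/t½ = 0.00608 hour⁻¹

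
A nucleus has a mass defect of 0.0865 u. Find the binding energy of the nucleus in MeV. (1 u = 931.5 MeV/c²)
B.E. = Δm × 931.5 = 80.57 MeV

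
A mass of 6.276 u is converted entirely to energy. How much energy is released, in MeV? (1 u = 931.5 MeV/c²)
E = mc² = 5846 MeV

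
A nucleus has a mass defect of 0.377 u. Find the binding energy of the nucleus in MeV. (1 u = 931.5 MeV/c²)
B.E. = Δm × 931.5 = 351.2 MeV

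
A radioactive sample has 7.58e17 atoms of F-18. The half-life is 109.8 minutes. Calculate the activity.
A = λN = 4.785e15 decays/minute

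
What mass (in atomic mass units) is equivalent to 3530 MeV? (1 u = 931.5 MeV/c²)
m = E/c² = 3.79 u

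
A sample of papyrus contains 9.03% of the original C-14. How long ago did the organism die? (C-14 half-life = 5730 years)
Age = t½ × log₂(1/ratio) = 19880 years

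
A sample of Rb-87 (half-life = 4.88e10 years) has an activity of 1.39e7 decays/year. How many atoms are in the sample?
N = A/λ = 9.786e17 atoms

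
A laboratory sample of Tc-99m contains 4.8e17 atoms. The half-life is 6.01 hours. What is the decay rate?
A = λN = 5.536e16 decays/hour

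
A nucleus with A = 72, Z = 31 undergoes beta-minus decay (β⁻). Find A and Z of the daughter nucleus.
Daughter: A = 72, Z = 32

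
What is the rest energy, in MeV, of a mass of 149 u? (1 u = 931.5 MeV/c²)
E = mc² = 1.388e5 MeV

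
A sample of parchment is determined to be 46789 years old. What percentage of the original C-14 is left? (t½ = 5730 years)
N/N₀ = (1/2)^(t/t½) = 0.003483 = 0.348%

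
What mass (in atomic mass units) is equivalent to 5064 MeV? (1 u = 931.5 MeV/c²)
m = E/c² = 5.436 u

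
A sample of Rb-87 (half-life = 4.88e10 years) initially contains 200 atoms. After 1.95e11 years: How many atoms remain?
N = N₀(1/2)^(t/t½) = 12.54 atoms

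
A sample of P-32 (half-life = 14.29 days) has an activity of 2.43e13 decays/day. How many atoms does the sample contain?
N = A/λ = 5.01e14 atoms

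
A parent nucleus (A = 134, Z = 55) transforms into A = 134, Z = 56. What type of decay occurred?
ΔA = 0, ΔZ = +1 ⇒ beta-minus decay (β⁻)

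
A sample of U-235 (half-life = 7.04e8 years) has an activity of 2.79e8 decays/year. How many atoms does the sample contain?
N = A/λ = 2.834e17 atoms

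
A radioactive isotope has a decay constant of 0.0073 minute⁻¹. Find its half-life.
t½ = ln(2)/λ = 94.95 minutes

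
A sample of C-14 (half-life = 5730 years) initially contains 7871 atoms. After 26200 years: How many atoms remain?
N = N₀(1/2)^(t/t½) = 330.8 atoms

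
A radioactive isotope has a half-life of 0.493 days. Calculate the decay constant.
λ = ln(2)/t½ = 1.406 day⁻¹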